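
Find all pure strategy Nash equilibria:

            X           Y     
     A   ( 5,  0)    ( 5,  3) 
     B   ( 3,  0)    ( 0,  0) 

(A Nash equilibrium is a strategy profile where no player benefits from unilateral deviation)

Nash equilibrium: (A, Y)

Work:
Best responses:
  P1 vs X: payoffs [5, 3] → best response A (payoff 5)
  P1 vs Y: payoffs [5, 0] → best response A (payoff 5)
  P2 vs A: payoffs [0, 3] → best response Y (payoff 3)
  P2 vs B: payoffs [0, 0] → best response X/Y (payoff 0)
Mutual best responses: (A,Y) → Nash equilibria.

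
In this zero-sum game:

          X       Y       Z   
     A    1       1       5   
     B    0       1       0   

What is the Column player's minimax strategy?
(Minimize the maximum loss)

Column should play X or Y (all achieve the minimum), value = 1

Work:
Column player minimizes Row's maximum payoff:
Column X: max payoff to Row = 1
Column Y: max payoff to Row = 1
Column Z: max payoff to Row = 5
Minimum is 1, achieved by columns X, Y (tied).
Each of X or Y is a minimax strategy.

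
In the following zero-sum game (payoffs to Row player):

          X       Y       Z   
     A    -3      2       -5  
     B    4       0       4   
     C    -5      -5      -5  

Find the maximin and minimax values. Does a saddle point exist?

Maximin = 0, Minimax = 2, Saddle: False

Work:
Row minimums: [-5, 0, -5] → maximin = 0
Column maximums: [4, 2, 4] → minimax = 2
No saddle point (maximin ≠ minimax). Mixed strategy needed.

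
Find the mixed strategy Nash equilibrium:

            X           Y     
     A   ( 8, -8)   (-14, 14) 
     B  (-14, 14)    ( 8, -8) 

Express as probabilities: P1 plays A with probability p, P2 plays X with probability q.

p = 0.5, q = 0.5

Work:
Find probabilities that make opponent indifferent:
P2 chooses q to make P1 indifferent between A and B
P1 chooses p to make P2 indifferent between X and Y
Mixed NE: P1 plays (A: 0.5, B: 0.5), P2 plays (X: 0.5, Y: 0.5)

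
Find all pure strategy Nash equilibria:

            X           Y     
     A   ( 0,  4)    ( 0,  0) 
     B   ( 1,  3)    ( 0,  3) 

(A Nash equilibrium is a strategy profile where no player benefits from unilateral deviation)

Nash equilibrium: (B, X), (B, Y)

Work:
Best responses:
  P1 vs X: payoffs [0, 1] → best response B (payoff 1)
  P1 vs Y: payoffs [0, 0] → best response A/B (payoff 0)
  P2 vs A: payoffs [4, 0] → best response X (payoff 4)
  P2 vs B: payoffs [3, 3] → best response X/Y (payoff 3)
Mutual best responses: (B,X), (B,Y) → Nash equilibria.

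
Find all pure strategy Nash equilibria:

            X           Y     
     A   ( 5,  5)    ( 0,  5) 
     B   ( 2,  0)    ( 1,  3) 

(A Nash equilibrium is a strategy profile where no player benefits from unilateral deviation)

Nash equilibrium: (A, X), (B, Y)

Work:
Best responses:
  P1 vs X: payoffs [5, 2] → best response A (payoff 5)
  P1 vs Y: payoffs [0, 1] → best response B (payoff 1)
  P2 vs A: payoffs [5, 5] → best response X/Y (payoff 5)
  P2 vs B: payoffs [0, 3] → best response Y (payoff 3)
Mutual best responses: (A,X), (B,Y) → Nash equilibria.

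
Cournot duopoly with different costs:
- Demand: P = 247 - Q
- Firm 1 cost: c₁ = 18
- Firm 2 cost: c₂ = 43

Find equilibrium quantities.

q₁* = 84.67, q₂* = 59.67

Work:
Reaction: q₁ = (247 - 18 - q₂)/2
Reaction: q₂ = (247 - 43 - q₁)/2
Solve simultaneously:
q₁* = (247 - 2×18 + 43)/3 = 84.67
q₂* = (247 - 2×43 + 18)/3 = 59.67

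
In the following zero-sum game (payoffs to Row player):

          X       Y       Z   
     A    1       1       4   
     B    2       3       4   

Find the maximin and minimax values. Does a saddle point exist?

Maximin = 2, Minimax = 2, Saddle: True

Work:
Row minimums: [1, 2] → maximin = 2
Column maximums: [2, 3, 4] → minimax = 2
Saddle point exists! Game value = 2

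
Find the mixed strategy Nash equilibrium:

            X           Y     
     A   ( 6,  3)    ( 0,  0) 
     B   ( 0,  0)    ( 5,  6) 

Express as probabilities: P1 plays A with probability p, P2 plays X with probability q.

p = 0.6667, q = 0.4545

Work:
Find probabilities that make opponent indifferent:
P2 chooses q to make P1 indifferent between A and B
P1 chooses p to make P2 indifferent between X and Y
Mixed NE: P1 plays (A: 0.6667, B: 0.3333), P2 plays (X: 0.4545, Y: 0.5455)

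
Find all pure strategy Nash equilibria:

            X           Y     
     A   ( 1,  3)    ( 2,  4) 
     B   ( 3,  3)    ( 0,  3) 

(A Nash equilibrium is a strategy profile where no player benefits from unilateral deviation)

Nash equilibrium: (A, Y), (B, X)

Work:
Best responses:
  P1 vs X: payoffs [1, 3] → best response B (payoff 3)
  P1 vs Y: payoffs [2, 0] → best response A (payoff 2)
  P2 vs A: payoffs [3, 4] → best response Y (payoff 4)
  P2 vs B: payoffs [3, 3] → best response X/Y (payoff 3)
Mutual best responses: (A,Y), (B,X) → Nash equilibria.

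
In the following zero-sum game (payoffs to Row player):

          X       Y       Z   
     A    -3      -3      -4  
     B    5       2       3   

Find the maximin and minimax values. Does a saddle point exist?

Maximin = 2, Minimax = 2, Saddle: True

Work:
Row minimums: [-4, 2] → maximin = 2
Column maximums: [5, 2, 3] → minimax = 2
Saddle point exists! Game value = 2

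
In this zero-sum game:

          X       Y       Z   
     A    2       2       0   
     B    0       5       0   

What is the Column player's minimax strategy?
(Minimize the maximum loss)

Column should play Z, value = 0

Work:
Column player minimizes Row's maximum payoff:
Column X: max payoff to Row = 2
Column Y: max payoff to Row = 5
Column Z: max payoff to Row = 0
Minimum is 0, achieved by column Z.
Minimax strategy: Z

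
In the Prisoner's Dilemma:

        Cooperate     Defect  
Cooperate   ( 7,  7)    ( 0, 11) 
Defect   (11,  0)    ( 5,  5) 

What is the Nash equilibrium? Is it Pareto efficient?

(Defect, Defect) is NE; not Pareto efficient

Work:
Defect dominates Cooperate for both players:
If P2 cooperates: Defect (11) > Cooperate (7)
If P2 defects: Defect (5) > Cooperate (0)
NE: (Defect, Defect) with payoff (5, 5)
But (Cooperate, Cooperate) = (7, 7) Pareto dominates (5, 5)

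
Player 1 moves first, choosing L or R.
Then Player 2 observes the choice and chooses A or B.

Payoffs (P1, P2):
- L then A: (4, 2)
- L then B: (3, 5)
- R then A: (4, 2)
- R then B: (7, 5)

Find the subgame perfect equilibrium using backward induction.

P1 plays R, P2 plays B after L and B after R; Payoff (7, 5)

Work:
Backward induction:
After L: P2 chooses B → P1 gets 3
After R: P2 chooses B → P1 gets 7
P1 chooses R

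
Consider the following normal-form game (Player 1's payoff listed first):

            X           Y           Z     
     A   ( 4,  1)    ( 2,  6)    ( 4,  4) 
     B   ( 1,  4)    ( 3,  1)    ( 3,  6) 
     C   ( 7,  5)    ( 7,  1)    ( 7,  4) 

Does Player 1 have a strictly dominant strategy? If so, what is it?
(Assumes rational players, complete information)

Yes, Player 1's strictly dominant strategy is C

Work:
A strategy strictly dominates another if it gives a strictly higher payoff against every opponent action. Compare each pair of P1's strategies column-by-column:
  A vs B: [4 vs 1, 2 vs 3, 4 vs 3] → A does not strictly dominate B (column Y: 2 ≤ 3)
  A vs C: [4 vs 7, 2 vs 7, 4 vs 7] → A does not strictly dominate C (column X: 4 ≤ 7)
  B vs A: [1 vs 4, 3 vs 2, 3 vs 4] → B does not strictly dominate A (column X: 1 ≤ 4)
  B vs C: [1 vs 7, 3 vs 7, 3 vs 7] → B does not strictly dominate C (column X: 1 ≤ 7)
  C vs A: [7 vs 4, 7 vs 2, 7 vs 4] → C strictly dominates A
  C vs B: [7 vs 1, 7 vs 3, 7 vs 3] → C strictly dominates B
C strictly dominates every other strategy → strictly dominant.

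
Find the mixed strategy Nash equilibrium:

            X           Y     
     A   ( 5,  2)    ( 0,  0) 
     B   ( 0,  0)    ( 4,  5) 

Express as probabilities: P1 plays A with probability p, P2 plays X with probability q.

p = 0.7143, q = 0.4444

Work:
Find probabilities that make opponent indifferent:
P2 chooses q to make P1 indifferent between A and B
P1 chooses p to make P2 indifferent between X and Y
Mixed NE: P1 plays (A: 0.7143, B: 0.2857), P2 plays (X: 0.4444, Y: 0.5556)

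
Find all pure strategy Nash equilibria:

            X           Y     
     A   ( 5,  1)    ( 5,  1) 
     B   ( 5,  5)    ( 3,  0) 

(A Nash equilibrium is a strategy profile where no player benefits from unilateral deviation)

Nash equilibrium: (A, X), (A, Y), (B, X)

Work:
Best responses:
  P1 vs X: payoffs [5, 5] → best response A/B (payoff 5)
  P1 vs Y: payoffs [5, 3] → best response A (payoff 5)
  P2 vs A: payoffs [1, 1] → best response X/Y (payoff 1)
  P2 vs B: payoffs [5, 0] → best response X (payoff 5)
Mutual best responses: (A,X), (A,Y), (B,X) → Nash equilibria.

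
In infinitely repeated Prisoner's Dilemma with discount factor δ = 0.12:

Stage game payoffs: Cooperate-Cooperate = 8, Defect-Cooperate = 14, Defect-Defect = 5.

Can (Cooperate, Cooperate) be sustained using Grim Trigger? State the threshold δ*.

δ* = 0.6667; since δ = 0.12 < 0.6667, cooperation cannot be sustained

Work:
For Grim Trigger:
Cooperate forever: 8/(1-δ)
Defect then punished: 14 + 5·δ/(1-δ)
Need: 8/(1-δ) ≥ 14 + 5·δ/(1-δ)
Solving: δ ≥ (T-R)/(T-P) = (14-8)/(14-5) = 0.6667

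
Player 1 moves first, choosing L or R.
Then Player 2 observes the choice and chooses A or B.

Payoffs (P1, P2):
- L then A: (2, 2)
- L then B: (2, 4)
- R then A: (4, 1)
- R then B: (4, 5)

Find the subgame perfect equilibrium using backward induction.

P1 plays R, P2 plays B after L and B after R; Payoff (4, 5)

Work:
Backward induction:
After L: P2 chooses B → P1 gets 2
After R: P2 chooses B → P1 gets 4
P1 chooses R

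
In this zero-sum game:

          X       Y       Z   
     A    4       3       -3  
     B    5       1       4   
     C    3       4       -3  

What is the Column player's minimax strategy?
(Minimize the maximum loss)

Column should play Y or Z (all achieve the minimum), value = 4

Work:
Column player minimizes Row's maximum payoff:
Column X: max payoff to Row = 5
Column Y: max payoff to Row = 4
Column Z: max payoff to Row = 4
Minimum is 4, achieved by columns Y, Z (tied).
Each of Y or Z is a minimax strategy.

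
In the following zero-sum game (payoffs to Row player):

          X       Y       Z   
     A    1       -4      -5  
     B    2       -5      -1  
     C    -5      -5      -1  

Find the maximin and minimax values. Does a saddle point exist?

Maximin = -5, Minimax = -4, Saddle: False

Work:
Row minimums: [-5, -5, -5] → maximin = -5
Column maximums: [2, -4, -1] → minimax = -4
No saddle point (maximin ≠ minimax). Mixed strategy needed.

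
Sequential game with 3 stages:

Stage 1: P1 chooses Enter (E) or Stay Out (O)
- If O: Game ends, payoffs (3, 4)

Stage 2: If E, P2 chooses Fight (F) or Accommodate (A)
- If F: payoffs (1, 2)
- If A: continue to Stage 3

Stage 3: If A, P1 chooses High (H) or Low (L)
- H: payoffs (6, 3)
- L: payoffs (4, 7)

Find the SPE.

SPE: (E, A, H); Outcome (6, 3)

Work:
Stage 3: P1 chooses H (6 vs 4)
Stage 2: P2: F->2, A->3 (anticipating H). Choose A
Stage 1: P1: O->3, E->6 (anticipating A, H). Choose E
SPE path: E -> A -> H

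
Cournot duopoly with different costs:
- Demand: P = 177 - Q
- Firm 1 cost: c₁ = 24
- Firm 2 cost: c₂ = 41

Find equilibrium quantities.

q₁* = 56.67, q₂* = 39.67

Work:
Reaction: q₁ = (177 - 24 - q₂)/2
Reaction: q₂ = (177 - 41 - q₁)/2
Solve simultaneously:
q₁* = (177 - 2×24 + 41)/3 = 56.67
q₂* = (177 - 2×41 + 24)/3 = 39.67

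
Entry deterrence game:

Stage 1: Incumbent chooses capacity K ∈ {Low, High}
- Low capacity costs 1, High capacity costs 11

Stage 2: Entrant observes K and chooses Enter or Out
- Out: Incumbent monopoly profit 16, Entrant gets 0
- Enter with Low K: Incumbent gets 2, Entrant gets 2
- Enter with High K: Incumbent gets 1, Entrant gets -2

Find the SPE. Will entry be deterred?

SPE: (High, Enter|Low, Out|High); Entry deterred. Incumbent net profit = 5

Work:
After Low K: Entrant enters (2 > 0)
After High K: Entrant stays out (-2 < 0)
Incumbent: Low → 2−1=1, High → 16−11=5
Incumbent chooses High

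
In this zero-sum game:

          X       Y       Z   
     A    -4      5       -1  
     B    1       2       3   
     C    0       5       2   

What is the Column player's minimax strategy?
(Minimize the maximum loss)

Column should play X, value = 1

Work:
Column player minimizes Row's maximum payoff:
Column X: max payoff to Row = 1
Column Y: max payoff to Row = 5
Column Z: max payoff to Row = 3
Minimum is 1, achieved by column X.
Minimax strategy: X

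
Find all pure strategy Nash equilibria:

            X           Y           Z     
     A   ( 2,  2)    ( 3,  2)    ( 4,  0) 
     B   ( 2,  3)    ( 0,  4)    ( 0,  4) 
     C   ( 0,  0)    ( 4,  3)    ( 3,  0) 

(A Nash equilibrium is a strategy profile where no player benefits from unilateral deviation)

Nash equilibrium: (A, X), (C, Y)

Work:
Best responses:
  P1 vs X: payoffs [2, 2, 0] → best response A/B (payoff 2)
  P1 vs Y: payoffs [3, 0, 4] → best response C (payoff 4)
  P1 vs Z: payoffs [4, 0, 3] → best response A (payoff 4)
  P2 vs A: payoffs [2, 2, 0] → best response X/Y (payoff 2)
  P2 vs B: payoffs [3, 4, 4] → best response Y/Z (payoff 4)
  P2 vs C: payoffs [0, 3, 0] → best response Y (payoff 3)
Mutual best responses: (A,X), (C,Y) → Nash equilibria.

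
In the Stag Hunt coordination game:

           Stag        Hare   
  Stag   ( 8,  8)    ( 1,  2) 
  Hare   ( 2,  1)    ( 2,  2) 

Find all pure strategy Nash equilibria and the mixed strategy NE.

Pure NE: (Stag, Stag) and (Hare, Hare); Mixed NE: p = 0.1429, q = 0.1429

Work:
Check pure NE:
(Stag, Stag): (8, 8) - no unilateral deviation beneficial
(Hare, Hare): (2, 2) - no unilateral deviation beneficial
Mixed NE: P1 plays Stag with p = 0.1429, P2 plays Stag with q = 0.1429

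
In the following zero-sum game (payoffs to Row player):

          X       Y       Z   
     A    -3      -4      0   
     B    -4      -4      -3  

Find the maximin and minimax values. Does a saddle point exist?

Maximin = -4, Minimax = -4, Saddle: True

Work:
Row minimums: [-4, -4] → maximin = -4
Column maximums: [-3, -4, 0] → minimax = -4
Saddle point exists! Game value = -4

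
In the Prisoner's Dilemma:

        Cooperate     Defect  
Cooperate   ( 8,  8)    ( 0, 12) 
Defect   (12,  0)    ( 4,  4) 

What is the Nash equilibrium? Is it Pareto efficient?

(Defect, Defect) is NE; not Pareto efficient

Work:
Defect dominates Cooperate for both players:
If P2 cooperates: Defect (12) > Cooperate (8)
If P2 defects: Defect (4) > Cooperate (0)
NE: (Defect, Defect) with payoff (4, 4)
But (Cooperate, Cooperate) = (8, 8) Pareto dominates (4, 4)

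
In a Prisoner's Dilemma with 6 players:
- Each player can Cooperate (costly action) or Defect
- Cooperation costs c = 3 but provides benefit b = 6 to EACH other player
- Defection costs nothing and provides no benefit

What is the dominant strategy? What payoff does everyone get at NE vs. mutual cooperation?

Dominant: Defect; NE payoff = 0; Coop payoff = 27

Work:
Defect dominates (saves cost c = 3, benefit to others is external)
NE: All defect → everyone gets 0
If all cooperate: each receives (5)×6 - 3 = 27
Social dilemma: 27 > 0 but NE gives 0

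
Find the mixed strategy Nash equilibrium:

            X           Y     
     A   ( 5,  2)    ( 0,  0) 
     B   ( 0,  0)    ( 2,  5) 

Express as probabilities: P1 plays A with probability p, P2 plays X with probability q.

p = 0.7143, q = 0.2857

Work:
Find probabilities that make opponent indifferent:
P2 chooses q to make P1 indifferent between A and B
P1 chooses p to make P2 indifferent between X and Y
Mixed NE: P1 plays (A: 0.7143, B: 0.2857), P2 plays (X: 0.2857, Y: 0.7143)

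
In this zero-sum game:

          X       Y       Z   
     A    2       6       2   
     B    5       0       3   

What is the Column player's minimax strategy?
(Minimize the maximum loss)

Column should play Z, value = 3

Work:
Column player minimizes Row's maximum payoff:
Column X: max payoff to Row = 5
Column Y: max payoff to Row = 6
Column Z: max payoff to Row = 3
Minimum is 3, achieved by column Z.
Minimax strategy: Z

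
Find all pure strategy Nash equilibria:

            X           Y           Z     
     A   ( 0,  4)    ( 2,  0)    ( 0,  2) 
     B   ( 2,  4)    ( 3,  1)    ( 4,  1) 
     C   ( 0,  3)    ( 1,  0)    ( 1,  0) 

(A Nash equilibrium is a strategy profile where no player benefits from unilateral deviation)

Nash equilibrium: (B, X)

Work:
Best responses:
  P1 vs X: payoffs [0, 2, 0] → best response B (payoff 2)
  P1 vs Y: payoffs [2, 3, 1] → best response B (payoff 3)
  P1 vs Z: payoffs [0, 4, 1] → best response B (payoff 4)
  P2 vs A: payoffs [4, 0, 2] → best response X (payoff 4)
  P2 vs B: payoffs [4, 1, 1] → best response X (payoff 4)
  P2 vs C: payoffs [3, 0, 0] → best response X (payoff 3)
Mutual best responses: (B,X) → Nash equilibria.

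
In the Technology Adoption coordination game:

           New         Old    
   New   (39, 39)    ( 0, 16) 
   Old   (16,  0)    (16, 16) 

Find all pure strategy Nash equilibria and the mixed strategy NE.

Pure NE: (New, New) and (Old, Old); Mixed NE: p = 0.4103, q = 0.4103

Work:
Check pure NE:
(New, New): (39, 39) - no unilateral deviation beneficial
(Old, Old): (16, 16) - no unilateral deviation beneficial
Mixed NE: P1 plays New with p = 0.4103, P2 plays New with q = 0.4103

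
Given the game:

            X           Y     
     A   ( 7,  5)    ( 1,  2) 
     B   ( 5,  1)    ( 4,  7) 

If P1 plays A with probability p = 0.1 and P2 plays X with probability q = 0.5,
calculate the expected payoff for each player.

E[P1] = 4.45, E[P2] = 3.95

Work:
E[P1] = p·q·π₁(A,X) + p·(1-q)·π₁(A,Y) + (1-p)·q·π₁(B,X) + (1-p)·(1-q)·π₁(B,Y)
= 0.1·0.5·7 + 0.1·0.5·1 + 0.9·0.5·5 + 0.9·0.5·4
= 4.45

E[P2] = 3.95 (similar calculation)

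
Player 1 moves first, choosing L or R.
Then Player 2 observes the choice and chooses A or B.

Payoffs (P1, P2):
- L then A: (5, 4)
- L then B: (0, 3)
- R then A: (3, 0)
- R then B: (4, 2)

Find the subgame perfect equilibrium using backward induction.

P1 plays L, P2 plays A after L and B after R; Payoff (5, 4)

Work:
Backward induction:
After L: P2 chooses A → P1 gets 5
After R: P2 chooses B → P1 gets 4
P1 chooses L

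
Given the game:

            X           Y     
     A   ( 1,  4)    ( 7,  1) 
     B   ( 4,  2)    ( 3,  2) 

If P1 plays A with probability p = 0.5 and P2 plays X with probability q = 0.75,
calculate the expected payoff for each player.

E[P1] = 3.125, E[P2] = 2.625

Work:
E[P1] = p·q·π₁(A,X) + p·(1-q)·π₁(A,Y) + (1-p)·q·π₁(B,X) + (1-p)·(1-q)·π₁(B,Y)
= 0.5·0.75·1 + 0.5·0.25·7 + 0.5·0.75·4 + 0.5·0.25·3
= 3.125

E[P2] = 2.625 (similar calculation)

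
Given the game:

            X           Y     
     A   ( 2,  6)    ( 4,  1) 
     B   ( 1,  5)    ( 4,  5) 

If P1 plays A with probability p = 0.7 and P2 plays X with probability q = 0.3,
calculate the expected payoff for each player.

E[P1] = 3.31, E[P2] = 3.25

Work:
E[P1] = p·q·π₁(A,X) + p·(1-q)·π₁(A,Y) + (1-p)·q·π₁(B,X) + (1-p)·(1-q)·π₁(B,Y)
= 0.7·0.3·2 + 0.7·0.7·4 + 0.3·0.3·1 + 0.3·0.7·4
= 3.31

E[P2] = 3.25 (similar calculation)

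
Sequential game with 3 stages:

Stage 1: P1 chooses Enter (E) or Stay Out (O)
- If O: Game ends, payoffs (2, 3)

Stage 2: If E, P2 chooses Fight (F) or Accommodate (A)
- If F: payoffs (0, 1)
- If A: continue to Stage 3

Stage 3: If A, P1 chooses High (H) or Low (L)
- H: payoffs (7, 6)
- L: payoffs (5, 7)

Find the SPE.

SPE: (E, A, H); Outcome (7, 6)

Work:
Stage 3: P1 chooses H (7 vs 5)
Stage 2: P2: F->1, A->6 (anticipating H). Choose A
Stage 1: P1: O->2, E->7 (anticipating A, H). Choose E
SPE path: E -> A -> H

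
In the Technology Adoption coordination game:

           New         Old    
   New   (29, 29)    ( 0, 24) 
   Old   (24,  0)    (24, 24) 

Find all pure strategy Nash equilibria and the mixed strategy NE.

Pure NE: (New, New) and (Old, Old); Mixed NE: p = 0.8276, q = 0.8276

Work:
Check pure NE:
(New, New): (29, 29) - no unilateral deviation beneficial
(Old, Old): (24, 24) - no unilateral deviation beneficial
Mixed NE: P1 plays New with p = 0.8276, P2 plays New with q = 0.8276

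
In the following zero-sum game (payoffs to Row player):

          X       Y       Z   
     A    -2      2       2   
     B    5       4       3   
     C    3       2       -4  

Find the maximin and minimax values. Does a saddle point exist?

Maximin = 3, Minimax = 3, Saddle: True

Work:
Row minimums: [-2, 3, -4] → maximin = 3
Column maximums: [5, 4, 3] → minimax = 3
Saddle point exists! Game value = 3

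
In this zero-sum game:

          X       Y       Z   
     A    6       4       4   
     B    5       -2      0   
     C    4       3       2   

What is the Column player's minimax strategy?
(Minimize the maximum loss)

Column should play Y or Z (all achieve the minimum), value = 4

Work:
Column player minimizes Row's maximum payoff:
Column X: max payoff to Row = 6
Column Y: max payoff to Row = 4
Column Z: max payoff to Row = 4
Minimum is 4, achieved by columns Y, Z (tied).
Each of Y or Z is a minimax strategy.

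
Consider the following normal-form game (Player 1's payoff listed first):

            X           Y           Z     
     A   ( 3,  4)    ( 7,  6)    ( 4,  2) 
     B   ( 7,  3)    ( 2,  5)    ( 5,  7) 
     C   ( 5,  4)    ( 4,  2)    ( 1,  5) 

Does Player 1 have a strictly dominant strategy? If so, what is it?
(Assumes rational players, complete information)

No strictly dominant strategy exists for Player 1

Work:
A strategy strictly dominates another if it gives a strictly higher payoff against every opponent action. Compare each pair of P1's strategies column-by-column:
  A vs B: [3 vs 7, 7 vs 2, 4 vs 5] → A does not strictly dominate B (column X: 3 ≤ 7)
  A vs C: [3 vs 5, 7 vs 4, 4 vs 1] → A does not strictly dominate C (column X: 3 ≤ 5)
  B vs A: [7 vs 3, 2 vs 7, 5 vs 4] → B does not strictly dominate A (column Y: 2 ≤ 7)
  B vs C: [7 vs 5, 2 vs 4, 5 vs 1] → B does not strictly dominate C (column Y: 2 ≤ 4)
  C vs A: [5 vs 3, 4 vs 7, 1 vs 4] → C does not strictly dominate A (column Y: 4 ≤ 7)
  C vs B: [5 vs 7, 4 vs 2, 1 vs 5] → C does not strictly dominate B (column X: 5 ≤ 7)
No single strategy strictly dominates all others → no strictly dominant strategy.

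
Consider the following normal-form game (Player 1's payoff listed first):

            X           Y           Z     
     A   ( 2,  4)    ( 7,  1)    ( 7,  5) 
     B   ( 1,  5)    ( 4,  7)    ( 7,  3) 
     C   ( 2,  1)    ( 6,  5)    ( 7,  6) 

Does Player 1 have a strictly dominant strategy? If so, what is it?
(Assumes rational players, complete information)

No strictly dominant strategy exists for Player 1

Work:
A strategy strictly dominates another if it gives a strictly higher payoff against every opponent action. Compare each pair of P1's strategies column-by-column:
  A vs B: [2 vs 1, 7 vs 4, 7 vs 7] → A does not strictly dominate B (column Z: 7 ≤ 7)
  A vs C: [2 vs 2, 7 vs 6, 7 vs 7] → A does not strictly dominate C (column X: 2 ≤ 2)
  B vs A: [1 vs 2, 4 vs 7, 7 vs 7] → B does not strictly dominate A (column X: 1 ≤ 2)
  B vs C: [1 vs 2, 4 vs 6, 7 vs 7] → B does not strictly dominate C (column X: 1 ≤ 2)
  C vs A: [2 vs 2, 6 vs 7, 7 vs 7] → C does not strictly dominate A (column X: 2 ≤ 2)
  C vs B: [2 vs 1, 6 vs 4, 7 vs 7] → C does not strictly dominate B (column Z: 7 ≤ 7)
No single strategy strictly dominates all others → no strictly dominant strategy.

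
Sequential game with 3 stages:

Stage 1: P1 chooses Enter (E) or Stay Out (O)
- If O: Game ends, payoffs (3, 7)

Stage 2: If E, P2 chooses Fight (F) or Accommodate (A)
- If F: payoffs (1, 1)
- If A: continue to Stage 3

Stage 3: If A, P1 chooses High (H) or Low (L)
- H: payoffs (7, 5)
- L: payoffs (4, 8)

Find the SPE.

SPE: (E, A, H); Outcome (7, 5)

Work:
Stage 3: P1 chooses H (7 vs 4)
Stage 2: P2: F->1, A->5 (anticipating H). Choose A
Stage 1: P1: O->3, E->7 (anticipating A, H). Choose E
SPE path: E -> A -> H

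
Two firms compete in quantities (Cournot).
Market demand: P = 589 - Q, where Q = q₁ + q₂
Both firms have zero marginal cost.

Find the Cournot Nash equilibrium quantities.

q₁* = q₂* = 196.33; P* = 196.33

Work:
Profit: π_i = P·q_i = (a - q_i - q_j)·q_i
FOC: ∂π_i/∂q_i = a - 2q_i - q_j = 0
Reaction function: q_i = (589 - q_j)/2
Symmetry: q* = 589/3 = 196.33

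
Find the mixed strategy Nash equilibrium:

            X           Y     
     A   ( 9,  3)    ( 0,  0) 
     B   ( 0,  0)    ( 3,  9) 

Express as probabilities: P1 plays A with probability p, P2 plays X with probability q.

p = 0.75, q = 0.25

Work:
Find probabilities that make opponent indifferent:
P2 chooses q to make P1 indifferent between A and B
P1 chooses p to make P2 indifferent between X and Y
Mixed NE: P1 plays (A: 0.75, B: 0.25), P2 plays (X: 0.25, Y: 0.75)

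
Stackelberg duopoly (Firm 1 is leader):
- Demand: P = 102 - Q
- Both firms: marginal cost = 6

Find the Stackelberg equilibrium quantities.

q₁* (leader) = 48.0, q₂* (follower) = 24.0

Work:
Follower's reaction: q₂ = (a - c - q₁)/2
Leader substitutes: π₁ = q₁·(a - q₁ - (a-c-q₁)/2 - c)
FOC: q₁* = (102 - 6)/2 = 48.00
Then: q₂* = (102 - 6 - 48.0)/2 = 24.00
Leader has first-mover advantage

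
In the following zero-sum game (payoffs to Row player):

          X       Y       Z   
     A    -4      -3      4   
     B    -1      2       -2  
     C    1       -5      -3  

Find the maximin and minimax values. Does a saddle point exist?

Maximin = -2, Minimax = 1, Saddle: False

Work:
Row minimums: [-4, -2, -5] → maximin = -2
Column maximums: [1, 2, 4] → minimax = 1
No saddle point (maximin ≠ minimax). Mixed strategy needed.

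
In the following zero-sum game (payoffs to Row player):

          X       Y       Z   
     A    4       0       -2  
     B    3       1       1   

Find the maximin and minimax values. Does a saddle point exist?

Maximin = 1, Minimax = 1, Saddle: True

Work:
Row minimums: [-2, 1] → maximin = 1
Column maximums: [4, 1, 1] → minimax = 1
Saddle point exists! Game value = 1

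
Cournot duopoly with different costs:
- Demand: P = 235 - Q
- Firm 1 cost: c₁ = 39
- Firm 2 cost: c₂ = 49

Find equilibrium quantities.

q₁* = 68.67, q₂* = 58.67

Work:
Reaction: q₁ = (235 - 39 - q₂)/2
Reaction: q₂ = (235 - 49 - q₁)/2
Solve simultaneously:
q₁* = (235 - 2×39 + 49)/3 = 68.67
q₂* = (235 - 2×49 + 39)/3 = 58.67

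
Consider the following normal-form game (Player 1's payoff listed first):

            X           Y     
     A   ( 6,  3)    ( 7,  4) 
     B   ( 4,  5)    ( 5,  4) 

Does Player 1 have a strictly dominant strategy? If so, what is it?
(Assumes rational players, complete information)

Yes, Player 1's strictly dominant strategy is A

Work:
A strategy strictly dominates another if it gives a strictly higher payoff against every opponent action. Compare each pair of P1's strategies column-by-column:
  A vs B: [6 vs 4, 7 vs 5] → A strictly dominates B
  B vs A: [4 vs 6, 5 vs 7] → B does not strictly dominate A (column X: 4 ≤ 6)
A strictly dominates every other strategy → strictly dominant.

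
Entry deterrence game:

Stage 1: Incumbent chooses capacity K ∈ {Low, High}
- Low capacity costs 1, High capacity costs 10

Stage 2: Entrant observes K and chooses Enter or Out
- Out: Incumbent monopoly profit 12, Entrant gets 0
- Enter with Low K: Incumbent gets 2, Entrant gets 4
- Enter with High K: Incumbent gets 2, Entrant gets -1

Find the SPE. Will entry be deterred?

SPE: (High, Enter|Low, Out|High); Entry deterred. Incumbent net profit = 2

Work:
After Low K: Entrant enters (4 > 0)
After High K: Entrant stays out (-1 < 0)
Incumbent: Low → 2−1=1, High → 12−10=2
Incumbent chooses High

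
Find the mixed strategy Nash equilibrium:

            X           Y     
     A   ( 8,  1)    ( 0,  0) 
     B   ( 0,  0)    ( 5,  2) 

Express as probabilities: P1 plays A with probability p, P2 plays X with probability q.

p = 0.6667, q = 0.3846

Work:
Find probabilities that make opponent indifferent:
P2 chooses q to make P1 indifferent between A and B
P1 chooses p to make P2 indifferent between X and Y
Mixed NE: P1 plays (A: 0.6667, B: 0.3333), P2 plays (X: 0.3846, Y: 0.6154)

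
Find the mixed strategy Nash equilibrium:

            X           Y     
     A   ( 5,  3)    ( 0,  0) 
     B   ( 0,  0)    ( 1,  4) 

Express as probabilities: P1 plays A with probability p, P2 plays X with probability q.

p = 0.5714, q = 0.1667

Work:
Find probabilities that make opponent indifferent:
P2 chooses q to make P1 indifferent between A and B
P1 chooses p to make P2 indifferent between X and Y
Mixed NE: P1 plays (A: 0.5714, B: 0.4286), P2 plays (X: 0.1667, Y: 0.8333)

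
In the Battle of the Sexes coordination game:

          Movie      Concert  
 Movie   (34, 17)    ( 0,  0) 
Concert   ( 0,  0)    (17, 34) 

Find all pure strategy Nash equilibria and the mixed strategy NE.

Pure NE: (Movie, Movie) and (Concert, Concert); Mixed NE: p = 0.6667, q = 0.3333

Work:
Check pure NE:
(Movie, Movie): (34, 17) - no unilateral deviation beneficial
(Concert, Concert): (17, 34) - no unilateral deviation beneficial
Mixed NE: P1 plays Movie with p = 0.6667, P2 plays Movie with q = 0.3333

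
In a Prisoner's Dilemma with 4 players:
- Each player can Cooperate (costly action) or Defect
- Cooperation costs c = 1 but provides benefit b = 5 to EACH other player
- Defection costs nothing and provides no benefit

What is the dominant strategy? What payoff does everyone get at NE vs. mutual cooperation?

Dominant: Defect; NE payoff = 0; Coop payoff = 14

Work:
Defect dominates (saves cost c = 1, benefit to others is external)
NE: All defect → everyone gets 0
If all cooperate: each receives (3)×5 - 1 = 14
Social dilemma: 14 > 0 but NE gives 0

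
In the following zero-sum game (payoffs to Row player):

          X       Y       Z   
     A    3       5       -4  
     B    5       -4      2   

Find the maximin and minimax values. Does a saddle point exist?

Maximin = -4, Minimax = 2, Saddle: False

Work:
Row minimums: [-4, -4] → maximin = -4
Column maximums: [5, 5, 2] → minimax = 2
No saddle point (maximin ≠ minimax). Mixed strategy needed.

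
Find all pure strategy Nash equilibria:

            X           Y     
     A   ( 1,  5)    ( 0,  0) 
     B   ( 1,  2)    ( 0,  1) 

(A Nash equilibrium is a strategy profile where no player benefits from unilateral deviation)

Nash equilibrium: (A, X), (B, X)

Work:
Best responses:
  P1 vs X: payoffs [1, 1] → best response A/B (payoff 1)
  P1 vs Y: payoffs [0, 0] → best response A/B (payoff 0)
  P2 vs A: payoffs [5, 0] → best response X (payoff 5)
  P2 vs B: payoffs [2, 1] → best response X (payoff 2)
Mutual best responses: (A,X), (B,X) → Nash equilibria.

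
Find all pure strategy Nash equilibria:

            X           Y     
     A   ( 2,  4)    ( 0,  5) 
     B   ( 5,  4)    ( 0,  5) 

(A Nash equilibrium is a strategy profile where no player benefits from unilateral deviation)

Nash equilibrium: (A, Y), (B, Y)

Work:
Best responses:
  P1 vs X: payoffs [2, 5] → best response B (payoff 5)
  P1 vs Y: payoffs [0, 0] → best response A/B (payoff 0)
  P2 vs A: payoffs [4, 5] → best response Y (payoff 5)
  P2 vs B: payoffs [4, 5] → best response Y (payoff 5)
Mutual best responses: (A,Y), (B,Y) → Nash equilibria.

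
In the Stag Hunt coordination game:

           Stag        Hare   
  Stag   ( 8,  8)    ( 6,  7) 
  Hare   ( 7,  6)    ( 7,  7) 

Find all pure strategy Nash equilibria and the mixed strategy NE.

Pure NE: (Stag, Stag) and (Hare, Hare); Mixed NE: p = 0.5, q = 0.5

Work:
Check pure NE:
(Stag, Stag): (8, 8) - no unilateral deviation beneficial
(Hare, Hare): (7, 7) - no unilateral deviation beneficial
Mixed NE: P1 plays Stag with p = 0.5, P2 plays Stag with q = 0.5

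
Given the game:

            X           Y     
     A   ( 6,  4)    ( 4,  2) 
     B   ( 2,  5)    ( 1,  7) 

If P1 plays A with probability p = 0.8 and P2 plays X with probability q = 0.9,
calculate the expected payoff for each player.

E[P1] = 5.02, E[P2] = 4.08

Work:
E[P1] = p·q·π₁(A,X) + p·(1-q)·π₁(A,Y) + (1-p)·q·π₁(B,X) + (1-p)·(1-q)·π₁(B,Y)
= 0.8·0.9·6 + 0.8·0.1·4 + 0.2·0.9·2 + 0.2·0.1·1
= 5.02

E[P2] = 4.08 (similar calculation)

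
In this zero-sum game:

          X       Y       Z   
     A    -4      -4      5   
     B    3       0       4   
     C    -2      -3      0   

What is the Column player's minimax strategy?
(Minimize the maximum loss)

Column should play Y, value = 0

Work:
Column player minimizes Row's maximum payoff:
Column X: max payoff to Row = 3
Column Y: max payoff to Row = 0
Column Z: max payoff to Row = 5
Minimum is 0, achieved by column Y.
Minimax strategy: Y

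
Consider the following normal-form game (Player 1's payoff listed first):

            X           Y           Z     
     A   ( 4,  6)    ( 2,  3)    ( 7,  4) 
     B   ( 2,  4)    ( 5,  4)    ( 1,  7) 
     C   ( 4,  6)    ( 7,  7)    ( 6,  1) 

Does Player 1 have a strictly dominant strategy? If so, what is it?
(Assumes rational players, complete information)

No strictly dominant strategy exists for Player 1

Work:
A strategy strictly dominates another if it gives a strictly higher payoff against every opponent action. Compare each pair of P1's strategies column-by-column:
  A vs B: [4 vs 2, 2 vs 5, 7 vs 1] → A does not strictly dominate B (column Y: 2 ≤ 5)
  A vs C: [4 vs 4, 2 vs 7, 7 vs 6] → A does not strictly dominate C (column X: 4 ≤ 4)
  B vs A: [2 vs 4, 5 vs 2, 1 vs 7] → B does not strictly dominate A (column X: 2 ≤ 4)
  B vs C: [2 vs 4, 5 vs 7, 1 vs 6] → B does not strictly dominate C (column X: 2 ≤ 4)
  C vs A: [4 vs 4, 7 vs 2, 6 vs 7] → C does not strictly dominate A (column X: 4 ≤ 4)
  C vs B: [4 vs 2, 7 vs 5, 6 vs 1] → C strictly dominates B
No single strategy strictly dominates all others → no strictly dominant strategy.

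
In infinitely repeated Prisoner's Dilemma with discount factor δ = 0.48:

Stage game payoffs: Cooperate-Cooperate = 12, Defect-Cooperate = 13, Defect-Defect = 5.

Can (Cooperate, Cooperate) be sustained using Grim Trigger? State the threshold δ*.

δ* = 0.125; since δ = 0.48 ≥ 0.125, cooperation can be sustained

Work:
For Grim Trigger:
Cooperate forever: 12/(1-δ)
Defect then punished: 13 + 5·δ/(1-δ)
Need: 12/(1-δ) ≥ 13 + 5·δ/(1-δ)
Solving: δ ≥ (T-R)/(T-P) = (13-12)/(13-5) = 0.125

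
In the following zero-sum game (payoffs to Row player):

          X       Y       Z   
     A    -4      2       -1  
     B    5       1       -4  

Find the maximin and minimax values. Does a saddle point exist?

Maximin = -4, Minimax = -1, Saddle: False

Work:
Row minimums: [-4, -4] → maximin = -4
Column maximums: [5, 2, -1] → minimax = -1
No saddle point (maximin ≠ minimax). Mixed strategy needed.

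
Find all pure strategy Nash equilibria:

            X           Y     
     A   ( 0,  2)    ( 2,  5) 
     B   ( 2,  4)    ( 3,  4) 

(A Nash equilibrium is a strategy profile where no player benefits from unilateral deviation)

Nash equilibrium: (B, X), (B, Y)

Work:
Best responses:
  P1 vs X: payoffs [0, 2] → best response B (payoff 2)
  P1 vs Y: payoffs [2, 3] → best response B (payoff 3)
  P2 vs A: payoffs [2, 5] → best response Y (payoff 5)
  P2 vs B: payoffs [4, 4] → best response X/Y (payoff 4)
Mutual best responses: (B,X), (B,Y) → Nash equilibria.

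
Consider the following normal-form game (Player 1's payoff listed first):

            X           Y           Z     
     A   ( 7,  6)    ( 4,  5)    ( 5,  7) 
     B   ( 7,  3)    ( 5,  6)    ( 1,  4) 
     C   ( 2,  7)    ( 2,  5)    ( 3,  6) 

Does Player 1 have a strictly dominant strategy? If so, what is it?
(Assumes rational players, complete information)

No strictly dominant strategy exists for Player 1

Work:
A strategy strictly dominates another if it gives a strictly higher payoff against every opponent action. Compare each pair of P1's strategies column-by-column:
  A vs B: [7 vs 7, 4 vs 5, 5 vs 1] → A does not strictly dominate B (column X: 7 ≤ 7)
  A vs C: [7 vs 2, 4 vs 2, 5 vs 3] → A strictly dominates C
  B vs A: [7 vs 7, 5 vs 4, 1 vs 5] → B does not strictly dominate A (column X: 7 ≤ 7)
  B vs C: [7 vs 2, 5 vs 2, 1 vs 3] → B does not strictly dominate C (column Z: 1 ≤ 3)
  C vs A: [2 vs 7, 2 vs 4, 3 vs 5] → C does not strictly dominate A (column X: 2 ≤ 7)
  C vs B: [2 vs 7, 2 vs 5, 3 vs 1] → C does not strictly dominate B (column X: 2 ≤ 7)
No single strategy strictly dominates all others → no strictly dominant strategy.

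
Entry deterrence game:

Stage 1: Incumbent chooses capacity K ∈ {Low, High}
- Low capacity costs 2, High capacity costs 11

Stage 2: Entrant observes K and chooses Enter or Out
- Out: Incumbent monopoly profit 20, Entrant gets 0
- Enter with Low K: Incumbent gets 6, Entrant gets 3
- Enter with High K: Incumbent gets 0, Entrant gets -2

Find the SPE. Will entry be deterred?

SPE: (High, Enter|Low, Out|High); Entry deterred. Incumbent net profit = 9

Work:
After Low K: Entrant enters (3 > 0)
After High K: Entrant stays out (-2 < 0)
Incumbent: Low → 6−2=4, High → 20−11=9
Incumbent chooses High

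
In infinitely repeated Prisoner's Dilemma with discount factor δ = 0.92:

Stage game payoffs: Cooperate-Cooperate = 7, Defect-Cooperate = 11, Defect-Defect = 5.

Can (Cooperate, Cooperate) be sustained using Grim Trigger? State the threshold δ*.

δ* = 0.6667; since δ = 0.92 ≥ 0.6667, cooperation can be sustained

Work:
For Grim Trigger:
Cooperate forever: 7/(1-δ)
Defect then punished: 11 + 5·δ/(1-δ)
Need: 7/(1-δ) ≥ 11 + 5·δ/(1-δ)
Solving: δ ≥ (T-R)/(T-P) = (11-7)/(11-5) = 0.6667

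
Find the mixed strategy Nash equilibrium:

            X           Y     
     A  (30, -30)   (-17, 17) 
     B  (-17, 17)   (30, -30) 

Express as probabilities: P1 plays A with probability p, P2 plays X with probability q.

p = 0.5, q = 0.5

Work:
Find probabilities that make opponent indifferent:
P2 chooses q to make P1 indifferent between A and B
P1 chooses p to make P2 indifferent between X and Y
Mixed NE: P1 plays (A: 0.5, B: 0.5), P2 plays (X: 0.5, Y: 0.5)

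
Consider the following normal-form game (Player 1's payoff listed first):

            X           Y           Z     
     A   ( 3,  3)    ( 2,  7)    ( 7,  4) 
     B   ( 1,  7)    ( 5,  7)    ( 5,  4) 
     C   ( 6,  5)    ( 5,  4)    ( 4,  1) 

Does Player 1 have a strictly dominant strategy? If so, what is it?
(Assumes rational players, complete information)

No strictly dominant strategy exists for Player 1

Work:
A strategy strictly dominates another if it gives a strictly higher payoff against every opponent action. Compare each pair of P1's strategies column-by-column:
  A vs B: [3 vs 1, 2 vs 5, 7 vs 5] → A does not strictly dominate B (column Y: 2 ≤ 5)
  A vs C: [3 vs 6, 2 vs 5, 7 vs 4] → A does not strictly dominate C (column X: 3 ≤ 6)
  B vs A: [1 vs 3, 5 vs 2, 5 vs 7] → B does not strictly dominate A (column X: 1 ≤ 3)
  B vs C: [1 vs 6, 5 vs 5, 5 vs 4] → B does not strictly dominate C (column X: 1 ≤ 6)
  C vs A: [6 vs 3, 5 vs 2, 4 vs 7] → C does not strictly dominate A (column Z: 4 ≤ 7)
  C vs B: [6 vs 1, 5 vs 5, 4 vs 5] → C does not strictly dominate B (column Y: 5 ≤ 5)
No single strategy strictly dominates all others → no strictly dominant strategy.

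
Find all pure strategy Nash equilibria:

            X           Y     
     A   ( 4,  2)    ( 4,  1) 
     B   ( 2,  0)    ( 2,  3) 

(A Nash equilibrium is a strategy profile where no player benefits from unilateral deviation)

Nash equilibrium: (A, X)

Work:
Best responses:
  P1 vs X: payoffs [4, 2] → best response A (payoff 4)
  P1 vs Y: payoffs [4, 2] → best response A (payoff 4)
  P2 vs A: payoffs [2, 1] → best response X (payoff 2)
  P2 vs B: payoffs [0, 3] → best response Y (payoff 3)
Mutual best responses: (A,X) → Nash equilibria.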